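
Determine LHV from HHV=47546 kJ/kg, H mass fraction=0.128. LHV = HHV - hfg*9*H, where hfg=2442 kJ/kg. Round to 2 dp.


LHV = HHV - hfg * 9 * H
Water correction = 2442 * 9 * 0.128 = 2813.184 kJ/kg
LHV = 47546 - 2813.184 = 44732.82 kJ/kg


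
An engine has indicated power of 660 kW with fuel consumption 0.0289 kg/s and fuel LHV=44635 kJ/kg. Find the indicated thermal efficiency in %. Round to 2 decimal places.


eta_ith = (IP / (mf * LHV)) * 100
Denominator = 0.0289 * 44635 = 1289.9515 kW
eta_ith = (660 / 1289.9515) * 100 = 51.16%


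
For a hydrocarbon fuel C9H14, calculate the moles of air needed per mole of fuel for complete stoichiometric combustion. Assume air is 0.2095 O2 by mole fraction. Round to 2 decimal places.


Balanced combustion: C9H14 + 12.5 O2 -> 9 CO2 + 7 H2O
O2 needed = C + H/4 = 9 + 14/4 = 12.50 moles
Air moles = O2 / 0.2095 = 12.50 / 0.2095 = 59.67 moles air


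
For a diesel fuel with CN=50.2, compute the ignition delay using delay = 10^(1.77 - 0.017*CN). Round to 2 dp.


delay = 10^(1.77 - 0.017*CN)
Exponent = 1.77 - 0.017*50.2 = 0.9166
delay = 10^0.9166 = 8.25 ms


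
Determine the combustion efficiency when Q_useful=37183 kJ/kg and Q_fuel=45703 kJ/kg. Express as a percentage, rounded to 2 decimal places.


Efficiency = (Q_useful / Q_fuel) * 100
Efficiency = (37183 / 45703) * 100
Efficiency = 0.8136 * 100 = 81.36%


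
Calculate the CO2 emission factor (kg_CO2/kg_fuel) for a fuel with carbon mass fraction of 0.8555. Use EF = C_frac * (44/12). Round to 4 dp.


EF = C_frac * (M_CO2 / M_C)
EF = 0.8555 * (44/12)
EF = 0.8555 * 3.666667 = 3.1368 kg_CO2/kg_fuel


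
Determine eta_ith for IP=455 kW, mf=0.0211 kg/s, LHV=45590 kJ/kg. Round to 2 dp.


eta_ith = (IP / (mf * LHV)) * 100
Denominator = 0.0211 * 45590 = 961.9490 kW
eta_ith = (455 / 961.9490) * 100 = 47.30%


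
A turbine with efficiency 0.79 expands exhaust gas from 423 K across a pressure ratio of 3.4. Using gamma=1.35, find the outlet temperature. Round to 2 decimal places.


T_out = T_in * (1 - eta * (1 - PR^(-(gamma-1)/gamma)))
Exponent = -(1.35-1)/1.35 = -0.25925926
PR^exp = 3.4^(-0.25925926) = 0.72813041
Factor = 1 - 0.79*(1 - 0.72813041) = 0.78522302
T_out = 423 * 0.78522302 = 332.15 K


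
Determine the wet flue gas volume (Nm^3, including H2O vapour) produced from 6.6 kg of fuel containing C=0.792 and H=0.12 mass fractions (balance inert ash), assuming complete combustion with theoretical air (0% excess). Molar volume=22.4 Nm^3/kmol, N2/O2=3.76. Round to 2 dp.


Per kg fuel: CO2 = (C/12 kmol)*22.4 = (0.792/12)*22.4 = 1.47840 Nm^3
Per kg fuel: H2O = (H/2 kmol)*22.4 = (0.12/2)*22.4 = 1.34400 Nm^3
O2 needed per kg fuel = C/12 + H/4 = 0.792/12 + 0.12/4 = 0.09600000 kmol
Per kg fuel: N2 = O2*3.76*22.4 = 0.09600000*3.76*22.4 = 8.08550 Nm^3
Total per kg = 1.47840 + 1.34400 + 8.08550 = 10.90790 Nm^3
Total = 10.90790 * 6.6 = 71.99 Nm^3


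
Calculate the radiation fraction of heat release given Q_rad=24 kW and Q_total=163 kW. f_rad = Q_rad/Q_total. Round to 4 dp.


f_rad = Q_rad / Q_total
f_rad = 24 / 163 = 0.1472


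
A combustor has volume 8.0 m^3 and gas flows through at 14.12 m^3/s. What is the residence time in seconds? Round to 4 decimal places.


tau = V / Q_flow
tau = 8.0 / 14.12 = 0.5666 s


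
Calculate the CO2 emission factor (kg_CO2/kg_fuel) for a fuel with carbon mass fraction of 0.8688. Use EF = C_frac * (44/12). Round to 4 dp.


EF = C_frac * (M_CO2 / M_C)
EF = 0.8688 * (44/12)
EF = 0.8688 * 3.666667 = 3.1856 kg_CO2/kg_fuel


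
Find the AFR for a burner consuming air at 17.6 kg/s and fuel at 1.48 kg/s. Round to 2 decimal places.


AFR = m_air / m_fuel
AFR = 17.6 / 1.48 = 11.89


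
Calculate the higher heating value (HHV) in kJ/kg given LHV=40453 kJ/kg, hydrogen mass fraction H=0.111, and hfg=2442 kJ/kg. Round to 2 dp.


HHV = LHV + hfg * 9 * H
Water addition = 2442 * 9 * 0.111 = 2439.558 kJ/kg
HHV = 40453 + 2439.558 = 42892.56 kJ/kg


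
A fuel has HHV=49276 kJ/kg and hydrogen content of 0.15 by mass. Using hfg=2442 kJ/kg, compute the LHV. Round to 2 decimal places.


LHV = HHV - hfg * 9 * H
Water correction = 2442 * 9 * 0.15 = 3296.700 kJ/kg
LHV = 49276 - 3296.700 = 45979.30 kJ/kg


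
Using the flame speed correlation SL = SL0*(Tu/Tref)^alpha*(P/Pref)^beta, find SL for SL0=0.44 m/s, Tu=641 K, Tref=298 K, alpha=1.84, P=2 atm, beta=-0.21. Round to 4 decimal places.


SL = SL0 * (Tu/Tref)^alpha * (P/Pref)^beta
T ratio = 641/298 = 2.15100671
(T ratio)^alpha = 2.15100671^1.84 = 4.093180
(P/Pref)^beta = 2^(-0.21) = 0.864537
SL = 0.44 * 4.093180 * 0.864537 = 1.5570 m/s


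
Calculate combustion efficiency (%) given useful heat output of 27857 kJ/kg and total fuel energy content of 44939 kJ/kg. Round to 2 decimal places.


Efficiency = (Q_useful / Q_fuel) * 100
Efficiency = (27857 / 44939) * 100
Efficiency = 0.6199 * 100 = 61.99%


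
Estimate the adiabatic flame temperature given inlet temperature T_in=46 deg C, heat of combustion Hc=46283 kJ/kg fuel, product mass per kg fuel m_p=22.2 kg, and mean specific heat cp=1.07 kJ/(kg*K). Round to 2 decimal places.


T_ad = T_in + Hc / (m_p * cp)
Denominator = 22.2 * 1.07 = 23.7540
Temperature rise = 46283 / 23.7540 = 1948.43 K
T_ad = 46 + 1948.43 = 1994.43 deg C


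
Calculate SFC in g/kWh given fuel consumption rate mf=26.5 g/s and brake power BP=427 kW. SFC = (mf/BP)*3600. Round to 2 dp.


SFC = (mf / BP) * 3600
Rate = 26.5 / 427 = 0.062061 g/(s*kW)
SFC = 0.062061 * 3600 = 223.42 g/kWh


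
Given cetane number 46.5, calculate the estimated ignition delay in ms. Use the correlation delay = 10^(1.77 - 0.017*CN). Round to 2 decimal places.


delay = 10^(1.77 - 0.017*CN)
Exponent = 1.77 - 0.017*46.5 = 0.9795
delay = 10^0.9795 = 9.54 ms


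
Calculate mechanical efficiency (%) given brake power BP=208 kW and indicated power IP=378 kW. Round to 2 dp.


eta_mech = (BP / IP) * 100
Ratio = 208 / 378 = 0.5503
eta_mech = 0.5503 * 100 = 55.03%


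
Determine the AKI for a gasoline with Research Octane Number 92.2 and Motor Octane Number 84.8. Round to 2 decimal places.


AKI = (RON + MON) / 2
AKI = (92.2 + 84.8) / 2
AKI = 177.0 / 2 = 88.50


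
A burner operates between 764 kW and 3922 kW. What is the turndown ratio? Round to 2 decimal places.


TDR = Q_max / Q_min
TDR = 3922 / 764 = 5.13


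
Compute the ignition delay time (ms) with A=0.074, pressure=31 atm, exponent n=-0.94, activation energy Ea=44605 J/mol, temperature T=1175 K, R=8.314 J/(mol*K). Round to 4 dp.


tau = A * P^n * exp(Ea/(R*T))
P^n = 31^(-0.94) = 0.03963876
Ea/(R*T) = 44605/(8.314*1175) = 4.565997
exp(Ea/(R*T)) = 96.158452
tau = 0.074 * 0.03963876 * 96.158452 = 0.2821 ms


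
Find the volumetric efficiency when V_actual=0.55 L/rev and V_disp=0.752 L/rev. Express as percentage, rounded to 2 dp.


eta_v = (V_actual / V_disp) * 100
Ratio = 0.55 / 0.752 = 0.7314
eta_v = 0.7314 * 100 = 73.14%


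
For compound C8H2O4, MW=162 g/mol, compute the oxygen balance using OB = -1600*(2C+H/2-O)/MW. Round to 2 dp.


OB = -1600 * (2C + H/2 - O) / MW
Inner = 2*8 + 2/2 - 4 = 13.00
OB = -1600 * 13.00 / 162 = -128.40%


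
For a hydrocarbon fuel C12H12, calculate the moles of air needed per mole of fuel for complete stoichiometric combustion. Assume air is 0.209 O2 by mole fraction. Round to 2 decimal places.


Balanced combustion: C12H12 + 15 O2 -> 12 CO2 + 6 H2O
O2 needed = C + H/4 = 12 + 12/4 = 15.00 moles
Air moles = O2 / 0.209 = 15.00 / 0.209 = 71.77 moles air


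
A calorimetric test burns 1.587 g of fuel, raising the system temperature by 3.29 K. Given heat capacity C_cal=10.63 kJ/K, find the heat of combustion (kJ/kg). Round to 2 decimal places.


Hc = C_cal * delta_T / m_fuel
Q_released = 10.63 * 3.29 = 34.9727 kJ
m_fuel = 1.587 g = 1.587/1000 kg = 0.001587 kg
Hc = 34.9727 / 0.001587 = 22036.99 kJ/kg


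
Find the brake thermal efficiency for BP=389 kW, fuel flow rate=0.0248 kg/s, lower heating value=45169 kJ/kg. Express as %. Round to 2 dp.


eta_BTE = (BP / (mf * LHV)) * 100
Denominator = 0.0248 * 45169 = 1120.1912 kW
eta_BTE = (389 / 1120.1912) * 100 = 34.73%


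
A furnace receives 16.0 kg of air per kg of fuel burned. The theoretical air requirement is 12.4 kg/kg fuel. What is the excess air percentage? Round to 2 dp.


Excess air = actual - stoichiometric = 16.0 - 12.4 = 3.60 kg/kg fuel
Excess air % = (excess / stoich) * 100 = (3.60 / 12.4) * 100 = 29.03%


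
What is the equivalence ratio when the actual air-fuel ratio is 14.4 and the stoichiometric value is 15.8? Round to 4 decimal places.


phi = AFR_stoich / AFR_actual
phi = 15.8 / 14.4 = 1.0972


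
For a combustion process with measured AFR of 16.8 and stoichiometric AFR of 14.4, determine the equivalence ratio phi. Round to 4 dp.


phi = AFR_stoich / AFR_actual
phi = 14.4 / 16.8 = 0.8571


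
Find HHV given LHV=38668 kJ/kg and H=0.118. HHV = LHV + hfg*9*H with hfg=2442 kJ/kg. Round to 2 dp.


HHV = LHV + hfg * 9 * H
Water addition = 2442 * 9 * 0.118 = 2593.404 kJ/kg
HHV = 38668 + 2593.404 = 41261.40 kJ/kg


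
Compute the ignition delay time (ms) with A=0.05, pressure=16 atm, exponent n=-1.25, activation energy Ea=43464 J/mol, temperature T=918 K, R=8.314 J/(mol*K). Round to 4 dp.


tau = A * P^n * exp(Ea/(R*T))
P^n = 16^(-1.25) = 0.03125000
Ea/(R*T) = 43464/(8.314*918) = 5.694781
exp(Ea/(R*T)) = 297.311532
tau = 0.05 * 0.03125000 * 297.311532 = 0.4645 ms


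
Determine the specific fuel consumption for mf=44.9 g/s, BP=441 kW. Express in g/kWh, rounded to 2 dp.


SFC = (mf / BP) * 3600
Rate = 44.9 / 441 = 0.101814 g/(s*kW)
SFC = 0.101814 * 3600 = 366.53 g/kWh


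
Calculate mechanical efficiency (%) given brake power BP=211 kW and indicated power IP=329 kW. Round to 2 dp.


eta_mech = (BP / IP) * 100
Ratio = 211 / 329 = 0.6413
eta_mech = 0.6413 * 100 = 64.13%


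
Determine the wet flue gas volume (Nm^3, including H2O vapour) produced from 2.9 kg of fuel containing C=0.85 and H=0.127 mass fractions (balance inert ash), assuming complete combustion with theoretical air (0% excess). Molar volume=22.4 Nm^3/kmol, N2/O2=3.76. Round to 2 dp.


Per kg fuel: CO2 = (C/12 kmol)*22.4 = (0.85/12)*22.4 = 1.58667 Nm^3
Per kg fuel: H2O = (H/2 kmol)*22.4 = (0.127/2)*22.4 = 1.42240 Nm^3
O2 needed per kg fuel = C/12 + H/4 = 0.85/12 + 0.127/4 = 0.10258333 kmol
Per kg fuel: N2 = O2*3.76*22.4 = 0.10258333*3.76*22.4 = 8.63998 Nm^3
Total per kg = 1.58667 + 1.42240 + 8.63998 = 11.64905 Nm^3
Total = 11.64905 * 2.9 = 33.78 Nm^3


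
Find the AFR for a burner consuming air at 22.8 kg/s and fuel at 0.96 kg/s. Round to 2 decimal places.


AFR = m_air / m_fuel
AFR = 22.8 / 0.96 = 23.75


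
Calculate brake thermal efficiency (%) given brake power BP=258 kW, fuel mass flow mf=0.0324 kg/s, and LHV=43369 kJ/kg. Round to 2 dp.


eta_BTE = (BP / (mf * LHV)) * 100
Denominator = 0.0324 * 43369 = 1405.1556 kW
eta_BTE = (258 / 1405.1556) * 100 = 18.36%


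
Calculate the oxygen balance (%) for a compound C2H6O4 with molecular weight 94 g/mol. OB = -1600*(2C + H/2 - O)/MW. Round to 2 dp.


OB = -1600 * (2C + H/2 - O) / MW
Inner = 2*2 + 6/2 - 4 = 3.00
OB = -1600 * 3.00 / 94 = -51.06%


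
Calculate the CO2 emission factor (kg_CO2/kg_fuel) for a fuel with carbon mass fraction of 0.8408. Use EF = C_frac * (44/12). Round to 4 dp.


EF = C_frac * (M_CO2 / M_C)
EF = 0.8408 * (44/12)
EF = 0.8408 * 3.666667 = 3.0829 kg_CO2/kg_fuel


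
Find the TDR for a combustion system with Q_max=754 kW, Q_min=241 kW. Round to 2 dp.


TDR = Q_max / Q_min
TDR = 754 / 241 = 3.13


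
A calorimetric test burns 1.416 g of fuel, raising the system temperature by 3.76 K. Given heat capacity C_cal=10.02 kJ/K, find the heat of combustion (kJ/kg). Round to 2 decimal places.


Hc = C_cal * delta_T / m_fuel
Q_released = 10.02 * 3.76 = 37.6752 kJ
m_fuel = 1.416 g = 1.416/1000 kg = 0.001416 kg
Hc = 37.6752 / 0.001416 = 26606.78 kJ/kg


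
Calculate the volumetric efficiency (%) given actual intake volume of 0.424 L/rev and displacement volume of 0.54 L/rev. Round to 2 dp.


eta_v = (V_actual / V_disp) * 100
Ratio = 0.424 / 0.54 = 0.7852
eta_v = 0.7852 * 100 = 78.52%


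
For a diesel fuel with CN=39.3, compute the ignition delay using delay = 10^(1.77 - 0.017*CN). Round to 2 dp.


delay = 10^(1.77 - 0.017*CN)
Exponent = 1.77 - 0.017*39.3 = 1.1019
delay = 10^1.1019 = 12.64 ms


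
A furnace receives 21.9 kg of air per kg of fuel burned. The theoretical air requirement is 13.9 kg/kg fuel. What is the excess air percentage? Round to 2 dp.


Excess air = actual - stoichiometric = 21.9 - 13.9 = 8.00 kg/kg fuel
Excess air % = (excess / stoich) * 100 = (8.00 / 13.9) * 100 = 57.55%


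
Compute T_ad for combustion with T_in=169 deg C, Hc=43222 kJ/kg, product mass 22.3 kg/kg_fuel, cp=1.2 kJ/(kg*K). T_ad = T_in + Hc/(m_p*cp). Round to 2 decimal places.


T_ad = T_in + Hc / (m_p * cp)
Denominator = 22.3 * 1.2 = 26.7600
Temperature rise = 43222 / 26.7600 = 1615.17 K
T_ad = 169 + 1615.17 = 1784.17 deg C


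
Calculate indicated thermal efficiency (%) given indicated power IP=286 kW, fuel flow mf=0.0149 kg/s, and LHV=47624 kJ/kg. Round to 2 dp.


eta_ith = (IP / (mf * LHV)) * 100
Denominator = 0.0149 * 47624 = 709.5976 kW
eta_ith = (286 / 709.5976) * 100 = 40.30%


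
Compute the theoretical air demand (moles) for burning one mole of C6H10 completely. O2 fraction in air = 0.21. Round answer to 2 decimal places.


Balanced combustion: C6H10 + 8.5 O2 -> 6 CO2 + 5 H2O
O2 needed = C + H/4 = 6 + 10/4 = 8.50 moles
Air moles = O2 / 0.21 = 8.50 / 0.21 = 40.48 moles air


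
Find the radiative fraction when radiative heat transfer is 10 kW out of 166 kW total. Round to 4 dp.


f_rad = Q_rad / Q_total
f_rad = 10 / 166 = 0.0602


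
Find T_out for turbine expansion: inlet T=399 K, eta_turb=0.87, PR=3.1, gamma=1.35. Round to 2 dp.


T_out = T_in * (1 - eta * (1 - PR^(-(gamma-1)/gamma)))
Exponent = -(1.35-1)/1.35 = -0.25925926
PR^exp = 3.1^(-0.25925926) = 0.74577862
Factor = 1 - 0.87*(1 - 0.74577862) = 0.77882740
T_out = 399 * 0.77882740 = 310.75 K


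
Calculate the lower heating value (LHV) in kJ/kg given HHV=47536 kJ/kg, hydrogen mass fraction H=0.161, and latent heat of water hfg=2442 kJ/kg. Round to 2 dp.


LHV = HHV - hfg * 9 * H
Water correction = 2442 * 9 * 0.161 = 3538.458 kJ/kg
LHV = 47536 - 3538.458 = 43997.54 kJ/kg


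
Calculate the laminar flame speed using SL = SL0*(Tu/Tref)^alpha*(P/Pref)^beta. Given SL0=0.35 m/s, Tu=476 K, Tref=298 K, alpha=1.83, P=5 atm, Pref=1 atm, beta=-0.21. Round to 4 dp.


SL = SL0 * (Tu/Tref)^alpha * (P/Pref)^beta
T ratio = 476/298 = 1.59731544
(T ratio)^alpha = 1.59731544^1.83 = 2.356161
(P/Pref)^beta = 5^(-0.21) = 0.713208
SL = 0.35 * 2.356161 * 0.713208 = 0.5882 m/s


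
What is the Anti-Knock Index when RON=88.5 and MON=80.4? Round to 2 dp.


AKI = (RON + MON) / 2
AKI = (88.5 + 80.4) / 2
AKI = 168.9 / 2 = 84.45


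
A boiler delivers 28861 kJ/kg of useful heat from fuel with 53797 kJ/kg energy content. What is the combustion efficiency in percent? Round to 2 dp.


Efficiency = (Q_useful / Q_fuel) * 100
Efficiency = (28861 / 53797) * 100
Efficiency = 0.5365 * 100 = 53.65%


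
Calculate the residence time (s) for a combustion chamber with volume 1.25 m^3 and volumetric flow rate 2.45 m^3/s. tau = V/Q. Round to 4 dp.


tau = V / Q_flow
tau = 1.25 / 2.45 = 0.5102 s


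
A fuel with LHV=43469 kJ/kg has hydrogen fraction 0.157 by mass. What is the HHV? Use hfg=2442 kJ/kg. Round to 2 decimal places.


HHV = LHV + hfg * 9 * H
Water addition = 2442 * 9 * 0.157 = 3450.546 kJ/kg
HHV = 43469 + 3450.546 = 46919.55 kJ/kg


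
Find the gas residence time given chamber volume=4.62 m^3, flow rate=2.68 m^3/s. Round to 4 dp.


tau = V / Q_flow
tau = 4.62 / 2.68 = 1.7239 s


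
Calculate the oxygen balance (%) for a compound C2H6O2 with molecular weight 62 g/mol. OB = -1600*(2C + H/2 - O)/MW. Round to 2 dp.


OB = -1600 * (2C + H/2 - O) / MW
Inner = 2*2 + 6/2 - 2 = 5.00
OB = -1600 * 5.00 / 62 = -129.03%


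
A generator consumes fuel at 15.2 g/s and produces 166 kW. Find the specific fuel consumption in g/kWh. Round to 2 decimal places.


SFC = (mf / BP) * 3600
Rate = 15.2 / 166 = 0.091566 g/(s*kW)
SFC = 0.091566 * 3600 = 329.64 g/kWh


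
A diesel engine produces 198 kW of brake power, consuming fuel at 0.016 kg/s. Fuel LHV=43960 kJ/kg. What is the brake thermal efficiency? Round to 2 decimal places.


eta_BTE = (BP / (mf * LHV)) * 100
Denominator = 0.016 * 43960 = 703.3600 kW
eta_BTE = (198 / 703.3600) * 100 = 28.15%


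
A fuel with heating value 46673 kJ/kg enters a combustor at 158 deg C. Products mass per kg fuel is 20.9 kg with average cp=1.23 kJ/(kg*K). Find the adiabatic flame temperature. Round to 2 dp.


T_ad = T_in + Hc / (m_p * cp)
Denominator = 20.9 * 1.23 = 25.7070
Temperature rise = 46673 / 25.7070 = 1815.58 K
T_ad = 158 + 1815.58 = 1973.58 deg C


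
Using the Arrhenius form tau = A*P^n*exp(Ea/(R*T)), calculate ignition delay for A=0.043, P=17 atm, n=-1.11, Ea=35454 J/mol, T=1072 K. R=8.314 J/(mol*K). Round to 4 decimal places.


tau = A * P^n * exp(Ea/(R*T))
P^n = 17^(-1.11) = 0.04307266
Ea/(R*T) = 35454/(8.314*1072) = 3.977960
exp(Ea/(R*T)) = 53.407982
tau = 0.043 * 0.04307266 * 53.407982 = 0.0989 ms


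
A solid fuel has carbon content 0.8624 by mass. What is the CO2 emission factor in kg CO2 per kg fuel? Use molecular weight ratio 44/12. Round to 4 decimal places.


EF = C_frac * (M_CO2 / M_C)
EF = 0.8624 * (44/12)
EF = 0.8624 * 3.666667 = 3.1621 kg_CO2/kg_fuel


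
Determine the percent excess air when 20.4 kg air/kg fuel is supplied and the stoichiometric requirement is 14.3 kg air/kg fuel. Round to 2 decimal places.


Excess air = actual - stoichiometric = 20.4 - 14.3 = 6.10 kg/kg fuel
Excess air % = (excess / stoich) * 100 = (6.10 / 14.3) * 100 = 42.66%


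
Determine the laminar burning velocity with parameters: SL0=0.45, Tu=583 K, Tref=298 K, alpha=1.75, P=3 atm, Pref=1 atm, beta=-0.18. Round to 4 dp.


SL = SL0 * (Tu/Tref)^alpha * (P/Pref)^beta
T ratio = 583/298 = 1.95637584
(T ratio)^alpha = 1.95637584^1.75 = 3.236246
(P/Pref)^beta = 3^(-0.18) = 0.820575
SL = 0.45 * 3.236246 * 0.820575 = 1.1950 m/s


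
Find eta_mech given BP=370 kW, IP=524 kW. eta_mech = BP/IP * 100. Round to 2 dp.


eta_mech = (BP / IP) * 100
Ratio = 370 / 524 = 0.7061
eta_mech = 0.7061 * 100 = 70.61%


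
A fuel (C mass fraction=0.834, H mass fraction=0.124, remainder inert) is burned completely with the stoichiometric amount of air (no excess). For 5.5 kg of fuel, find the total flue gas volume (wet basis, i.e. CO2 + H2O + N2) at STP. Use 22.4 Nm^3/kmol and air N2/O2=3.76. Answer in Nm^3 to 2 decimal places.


Per kg fuel: CO2 = (C/12 kmol)*22.4 = (0.834/12)*22.4 = 1.55680 Nm^3
Per kg fuel: H2O = (H/2 kmol)*22.4 = (0.124/2)*22.4 = 1.38880 Nm^3
O2 needed per kg fuel = C/12 + H/4 = 0.834/12 + 0.124/4 = 0.10050000 kmol
Per kg fuel: N2 = O2*3.76*22.4 = 0.10050000*3.76*22.4 = 8.46451 Nm^3
Total per kg = 1.55680 + 1.38880 + 8.46451 = 11.41011 Nm^3
Total = 11.41011 * 5.5 = 62.76 Nm^3


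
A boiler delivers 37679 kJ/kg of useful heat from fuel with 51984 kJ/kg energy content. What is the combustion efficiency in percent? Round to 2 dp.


Efficiency = (Q_useful / Q_fuel) * 100
Efficiency = (37679 / 51984) * 100
Efficiency = 0.7248 * 100 = 72.48%


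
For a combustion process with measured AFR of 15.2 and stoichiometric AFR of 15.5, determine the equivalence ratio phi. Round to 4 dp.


phi = AFR_stoich / AFR_actual
phi = 15.5 / 15.2 = 1.0197


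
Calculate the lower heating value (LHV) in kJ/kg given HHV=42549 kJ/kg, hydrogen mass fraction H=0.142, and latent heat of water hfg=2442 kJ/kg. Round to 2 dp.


LHV = HHV - hfg * 9 * H
Water correction = 2442 * 9 * 0.142 = 3120.876 kJ/kg
LHV = 42549 - 3120.876 = 39428.12 kJ/kg


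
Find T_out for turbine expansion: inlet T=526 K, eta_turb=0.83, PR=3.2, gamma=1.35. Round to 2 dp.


T_out = T_in * (1 - eta * (1 - PR^(-(gamma-1)/gamma)))
Exponent = -(1.35-1)/1.35 = -0.25925926
PR^exp = 3.2^(-0.25925926) = 0.73966521
Factor = 1 - 0.83*(1 - 0.73966521) = 0.78392212
T_out = 526 * 0.78392212 = 412.34 K


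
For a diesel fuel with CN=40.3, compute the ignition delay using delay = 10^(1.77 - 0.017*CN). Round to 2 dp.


delay = 10^(1.77 - 0.017*CN)
Exponent = 1.77 - 0.017*40.3 = 1.0849
delay = 10^1.0849 = 12.16 ms


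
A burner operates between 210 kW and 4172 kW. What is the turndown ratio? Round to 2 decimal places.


TDR = Q_max / Q_min
TDR = 4172 / 210 = 19.87


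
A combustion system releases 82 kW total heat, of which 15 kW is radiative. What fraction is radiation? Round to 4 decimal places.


f_rad = Q_rad / Q_total
f_rad = 15 / 82 = 0.1829


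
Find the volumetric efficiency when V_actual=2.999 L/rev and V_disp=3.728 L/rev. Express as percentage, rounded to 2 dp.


eta_v = (V_actual / V_disp) * 100
Ratio = 2.999 / 3.728 = 0.8045
eta_v = 0.8045 * 100 = 80.45%


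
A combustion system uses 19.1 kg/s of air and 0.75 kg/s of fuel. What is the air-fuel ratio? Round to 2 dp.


AFR = m_air / m_fuel
AFR = 19.1 / 0.75 = 25.47


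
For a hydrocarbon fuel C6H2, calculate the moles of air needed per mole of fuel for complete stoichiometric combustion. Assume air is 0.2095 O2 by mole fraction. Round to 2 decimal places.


Balanced combustion: C6H2 + 6.5 O2 -> 6 CO2 + 1 H2O
O2 needed = C + H/4 = 6 + 2/4 = 6.50 moles
Air moles = O2 / 0.2095 = 6.50 / 0.2095 = 31.03 moles air


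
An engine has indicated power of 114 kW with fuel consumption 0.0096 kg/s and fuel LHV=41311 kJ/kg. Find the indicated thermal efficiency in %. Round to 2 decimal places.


eta_ith = (IP / (mf * LHV)) * 100
Denominator = 0.0096 * 41311 = 396.5856 kW
eta_ith = (114 / 396.5856) * 100 = 28.75%


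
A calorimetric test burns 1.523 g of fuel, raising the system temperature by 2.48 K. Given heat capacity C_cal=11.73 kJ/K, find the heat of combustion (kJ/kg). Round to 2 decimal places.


Hc = C_cal * delta_T / m_fuel
Q_released = 11.73 * 2.48 = 29.0904 kJ
m_fuel = 1.523 g = 1.523/1000 kg = 0.001523 kg
Hc = 29.0904 / 0.001523 = 19100.72 kJ/kg


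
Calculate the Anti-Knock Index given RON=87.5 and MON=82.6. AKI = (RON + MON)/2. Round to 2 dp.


AKI = (RON + MON) / 2
AKI = (87.5 + 82.6) / 2
AKI = 170.1 / 2 = 85.05


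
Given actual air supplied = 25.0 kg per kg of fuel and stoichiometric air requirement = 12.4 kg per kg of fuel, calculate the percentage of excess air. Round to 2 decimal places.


Excess air = actual - stoichiometric = 25.0 - 12.4 = 12.60 kg/kg fuel
Excess air % = (excess / stoich) * 100 = (12.60 / 12.4) * 100 = 101.61%


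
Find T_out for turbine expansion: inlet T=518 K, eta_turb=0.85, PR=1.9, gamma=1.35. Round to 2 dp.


T_out = T_in * (1 - eta * (1 - PR^(-(gamma-1)/gamma)))
Exponent = -(1.35-1)/1.35 = -0.25925926
PR^exp = 1.9^(-0.25925926) = 0.84670193
Factor = 1 - 0.85*(1 - 0.84670193) = 0.86969664
T_out = 518 * 0.86969664 = 450.50 K


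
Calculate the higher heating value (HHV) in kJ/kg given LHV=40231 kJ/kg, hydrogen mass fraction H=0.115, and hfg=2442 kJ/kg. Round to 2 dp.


HHV = LHV + hfg * 9 * H
Water addition = 2442 * 9 * 0.115 = 2527.470 kJ/kg
HHV = 40231 + 2527.470 = 42758.47 kJ/kg


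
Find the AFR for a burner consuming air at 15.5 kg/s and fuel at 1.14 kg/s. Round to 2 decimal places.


AFR = m_air / m_fuel
AFR = 15.5 / 1.14 = 13.60


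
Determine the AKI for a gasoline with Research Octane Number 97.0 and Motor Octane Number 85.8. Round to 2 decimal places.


AKI = (RON + MON) / 2
AKI = (97.0 + 85.8) / 2
AKI = 182.8 / 2 = 91.40


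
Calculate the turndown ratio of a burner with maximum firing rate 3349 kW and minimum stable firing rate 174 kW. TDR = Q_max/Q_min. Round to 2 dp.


TDR = Q_max / Q_min
TDR = 3349 / 174 = 19.25


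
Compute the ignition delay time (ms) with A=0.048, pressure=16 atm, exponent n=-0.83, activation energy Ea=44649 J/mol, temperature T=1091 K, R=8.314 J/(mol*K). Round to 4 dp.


tau = A * P^n * exp(Ea/(R*T))
P^n = 16^(-0.83) = 0.10013373
Ea/(R*T) = 44649/(8.314*1091) = 4.922401
exp(Ea/(R*T)) = 137.331913
tau = 0.048 * 0.10013373 * 137.331913 = 0.6601 ms


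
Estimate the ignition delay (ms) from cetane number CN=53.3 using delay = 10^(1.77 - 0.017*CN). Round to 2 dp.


delay = 10^(1.77 - 0.017*CN)
Exponent = 1.77 - 0.017*53.3 = 0.8639
delay = 10^0.8639 = 7.31 ms


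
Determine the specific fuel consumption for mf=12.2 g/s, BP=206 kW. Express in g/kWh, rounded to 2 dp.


SFC = (mf / BP) * 3600
Rate = 12.2 / 206 = 0.059223 g/(s*kW)
SFC = 0.059223 * 3600 = 213.20 g/kWh


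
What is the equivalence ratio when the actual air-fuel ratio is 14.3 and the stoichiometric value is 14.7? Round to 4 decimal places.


phi = AFR_stoich / AFR_actual
phi = 14.7 / 14.3 = 1.0280


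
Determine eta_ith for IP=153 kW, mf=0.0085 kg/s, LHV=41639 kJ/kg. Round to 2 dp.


eta_ith = (IP / (mf * LHV)) * 100
Denominator = 0.0085 * 41639 = 353.9315 kW
eta_ith = (153 / 353.9315) * 100 = 43.23%


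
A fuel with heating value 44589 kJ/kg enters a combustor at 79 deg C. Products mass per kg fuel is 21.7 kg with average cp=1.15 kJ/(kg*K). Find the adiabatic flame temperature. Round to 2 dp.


T_ad = T_in + Hc / (m_p * cp)
Denominator = 21.7 * 1.15 = 24.9550
Temperature rise = 44589 / 24.9550 = 1786.78 K
T_ad = 79 + 1786.78 = 1865.78 deg C


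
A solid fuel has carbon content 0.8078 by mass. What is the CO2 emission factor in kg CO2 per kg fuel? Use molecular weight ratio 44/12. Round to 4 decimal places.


EF = C_frac * (M_CO2 / M_C)
EF = 0.8078 * (44/12)
EF = 0.8078 * 3.666667 = 2.9619 kg_CO2/kg_fuel


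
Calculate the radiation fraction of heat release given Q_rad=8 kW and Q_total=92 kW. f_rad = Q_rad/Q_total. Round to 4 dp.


f_rad = Q_rad / Q_total
f_rad = 8 / 92 = 0.0870


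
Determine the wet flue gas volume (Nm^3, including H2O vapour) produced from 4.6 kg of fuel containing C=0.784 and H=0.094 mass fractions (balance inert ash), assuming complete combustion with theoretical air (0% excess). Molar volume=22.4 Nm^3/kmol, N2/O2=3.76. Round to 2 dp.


Per kg fuel: CO2 = (C/12 kmol)*22.4 = (0.784/12)*22.4 = 1.46347 Nm^3
Per kg fuel: H2O = (H/2 kmol)*22.4 = (0.094/2)*22.4 = 1.05280 Nm^3
O2 needed per kg fuel = C/12 + H/4 = 0.784/12 + 0.094/4 = 0.08883333 kmol
Per kg fuel: N2 = O2*3.76*22.4 = 0.08883333*3.76*22.4 = 7.48190 Nm^3
Total per kg = 1.46347 + 1.05280 + 7.48190 = 9.99817 Nm^3
Total = 9.99817 * 4.6 = 45.99 Nm^3


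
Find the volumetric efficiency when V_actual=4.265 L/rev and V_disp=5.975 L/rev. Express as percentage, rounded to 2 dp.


eta_v = (V_actual / V_disp) * 100
Ratio = 4.265 / 5.975 = 0.7138
eta_v = 0.7138 * 100 = 71.38%


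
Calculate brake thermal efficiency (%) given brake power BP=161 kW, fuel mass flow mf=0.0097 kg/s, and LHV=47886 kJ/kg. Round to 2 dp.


eta_BTE = (BP / (mf * LHV)) * 100
Denominator = 0.0097 * 47886 = 464.4942 kW
eta_BTE = (161 / 464.4942) * 100 = 34.66%


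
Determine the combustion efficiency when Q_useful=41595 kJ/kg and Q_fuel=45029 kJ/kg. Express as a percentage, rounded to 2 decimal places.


Efficiency = (Q_useful / Q_fuel) * 100
Efficiency = (41595 / 45029) * 100
Efficiency = 0.9237 * 100 = 92.37%


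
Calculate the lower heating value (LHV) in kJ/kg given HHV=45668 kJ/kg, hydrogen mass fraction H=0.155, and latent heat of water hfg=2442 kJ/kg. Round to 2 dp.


LHV = HHV - hfg * 9 * H
Water correction = 2442 * 9 * 0.155 = 3406.590 kJ/kg
LHV = 45668 - 3406.590 = 42261.41 kJ/kg


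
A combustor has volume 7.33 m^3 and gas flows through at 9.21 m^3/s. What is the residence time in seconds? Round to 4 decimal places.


tau = V / Q_flow
tau = 7.33 / 9.21 = 0.7959 s


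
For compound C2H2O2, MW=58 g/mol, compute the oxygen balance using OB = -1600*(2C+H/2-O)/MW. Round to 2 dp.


OB = -1600 * (2C + H/2 - O) / MW
Inner = 2*2 + 2/2 - 2 = 3.00
OB = -1600 * 3.00 / 58 = -82.76%


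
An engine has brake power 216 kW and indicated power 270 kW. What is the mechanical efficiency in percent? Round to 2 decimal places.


eta_mech = (BP / IP) * 100
Ratio = 216 / 270 = 0.8000
eta_mech = 0.8000 * 100 = 80.00%


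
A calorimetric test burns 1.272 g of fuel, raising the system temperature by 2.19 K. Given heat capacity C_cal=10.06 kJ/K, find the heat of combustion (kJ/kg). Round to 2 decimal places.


Hc = C_cal * delta_T / m_fuel
Q_released = 10.06 * 2.19 = 22.0314 kJ
m_fuel = 1.272 g = 1.272/1000 kg = 0.001272 kg
Hc = 22.0314 / 0.001272 = 17320.28 kJ/kg


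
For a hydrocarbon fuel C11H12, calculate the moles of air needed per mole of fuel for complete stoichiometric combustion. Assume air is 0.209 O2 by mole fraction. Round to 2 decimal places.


Balanced combustion: C11H12 + 14 O2 -> 11 CO2 + 6 H2O
O2 needed = C + H/4 = 11 + 12/4 = 14.00 moles
Air moles = O2 / 0.209 = 14.00 / 0.209 = 66.99 moles air


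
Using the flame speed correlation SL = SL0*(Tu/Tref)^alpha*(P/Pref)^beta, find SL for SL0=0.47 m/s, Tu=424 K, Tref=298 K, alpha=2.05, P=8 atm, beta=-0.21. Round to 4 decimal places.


SL = SL0 * (Tu/Tref)^alpha * (P/Pref)^beta
T ratio = 424/298 = 1.42281879
(T ratio)^alpha = 1.42281879^2.05 = 2.060424
(P/Pref)^beta = 8^(-0.21) = 0.646176
SL = 0.47 * 2.060424 * 0.646176 = 0.6258 m/s


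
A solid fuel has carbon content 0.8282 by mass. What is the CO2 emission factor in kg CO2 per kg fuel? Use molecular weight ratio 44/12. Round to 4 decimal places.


EF = C_frac * (M_CO2 / M_C)
EF = 0.8282 * (44/12)
EF = 0.8282 * 3.666667 = 3.0367 kg_CO2/kg_fuel


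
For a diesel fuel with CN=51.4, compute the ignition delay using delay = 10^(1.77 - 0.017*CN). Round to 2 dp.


delay = 10^(1.77 - 0.017*CN)
Exponent = 1.77 - 0.017*51.4 = 0.8962
delay = 10^0.8962 = 7.87 ms


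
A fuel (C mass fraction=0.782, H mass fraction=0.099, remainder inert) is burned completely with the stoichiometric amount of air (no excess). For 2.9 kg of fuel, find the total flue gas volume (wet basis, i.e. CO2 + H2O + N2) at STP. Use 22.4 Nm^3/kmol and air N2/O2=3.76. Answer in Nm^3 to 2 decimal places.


Per kg fuel: CO2 = (C/12 kmol)*22.4 = (0.782/12)*22.4 = 1.45973 Nm^3
Per kg fuel: H2O = (H/2 kmol)*22.4 = (0.099/2)*22.4 = 1.10880 Nm^3
O2 needed per kg fuel = C/12 + H/4 = 0.782/12 + 0.099/4 = 0.08991667 kmol
Per kg fuel: N2 = O2*3.76*22.4 = 0.08991667*3.76*22.4 = 7.57314 Nm^3
Total per kg = 1.45973 + 1.10880 + 7.57314 = 10.14167 Nm^3
Total = 10.14167 * 2.9 = 29.41 Nm^3


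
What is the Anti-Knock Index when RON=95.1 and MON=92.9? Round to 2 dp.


AKI = (RON + MON) / 2
AKI = (95.1 + 92.9) / 2
AKI = 188.0 / 2 = 94.00


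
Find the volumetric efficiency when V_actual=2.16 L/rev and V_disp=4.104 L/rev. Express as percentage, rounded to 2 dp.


eta_v = (V_actual / V_disp) * 100
Ratio = 2.16 / 4.104 = 0.5263
eta_v = 0.5263 * 100 = 52.63%


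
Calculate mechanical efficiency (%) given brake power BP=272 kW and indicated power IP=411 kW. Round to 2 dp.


eta_mech = (BP / IP) * 100
Ratio = 272 / 411 = 0.6618
eta_mech = 0.6618 * 100 = 66.18%


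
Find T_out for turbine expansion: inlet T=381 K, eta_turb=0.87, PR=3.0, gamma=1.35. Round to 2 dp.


T_out = T_in * (1 - eta * (1 - PR^(-(gamma-1)/gamma)))
Exponent = -(1.35-1)/1.35 = -0.25925926
PR^exp = 3.0^(-0.25925926) = 0.75214556
Factor = 1 - 0.87*(1 - 0.75214556) = 0.78436664
T_out = 381 * 0.78436664 = 298.84 K


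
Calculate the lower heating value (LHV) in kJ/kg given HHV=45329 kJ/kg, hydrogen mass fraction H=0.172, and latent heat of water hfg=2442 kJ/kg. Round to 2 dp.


LHV = HHV - hfg * 9 * H
Water correction = 2442 * 9 * 0.172 = 3780.216 kJ/kg
LHV = 45329 - 3780.216 = 41548.78 kJ/kg


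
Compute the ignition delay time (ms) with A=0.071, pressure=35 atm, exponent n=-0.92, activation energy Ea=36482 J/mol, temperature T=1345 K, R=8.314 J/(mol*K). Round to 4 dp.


tau = A * P^n * exp(Ea/(R*T))
P^n = 35^(-0.92) = 0.03797147
Ea/(R*T) = 36482/(8.314*1345) = 3.262469
exp(Ea/(R*T)) = 26.113921
tau = 0.071 * 0.03797147 * 26.113921 = 0.0704 ms


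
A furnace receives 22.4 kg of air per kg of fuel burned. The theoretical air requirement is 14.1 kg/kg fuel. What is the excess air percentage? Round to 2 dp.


Excess air = actual - stoichiometric = 22.4 - 14.1 = 8.30 kg/kg fuel
Excess air % = (excess / stoich) * 100 = (8.30 / 14.1) * 100 = 58.87%


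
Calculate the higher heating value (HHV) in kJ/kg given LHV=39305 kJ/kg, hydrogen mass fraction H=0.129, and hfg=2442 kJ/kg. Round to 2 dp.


HHV = LHV + hfg * 9 * H
Water addition = 2442 * 9 * 0.129 = 2835.162 kJ/kg
HHV = 39305 + 2835.162 = 42140.16 kJ/kg


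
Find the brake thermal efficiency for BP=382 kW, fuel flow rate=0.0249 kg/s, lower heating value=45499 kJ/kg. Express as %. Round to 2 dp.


eta_BTE = (BP / (mf * LHV)) * 100
Denominator = 0.0249 * 45499 = 1132.9251 kW
eta_BTE = (382 / 1132.9251) * 100 = 33.72%


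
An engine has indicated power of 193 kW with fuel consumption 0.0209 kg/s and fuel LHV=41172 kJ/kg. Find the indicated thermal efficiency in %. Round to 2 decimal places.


eta_ith = (IP / (mf * LHV)) * 100
Denominator = 0.0209 * 41172 = 860.4948 kW
eta_ith = (193 / 860.4948) * 100 = 22.43%


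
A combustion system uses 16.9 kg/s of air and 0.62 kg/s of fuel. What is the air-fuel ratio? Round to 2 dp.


AFR = m_air / m_fuel
AFR = 16.9 / 0.62 = 27.26


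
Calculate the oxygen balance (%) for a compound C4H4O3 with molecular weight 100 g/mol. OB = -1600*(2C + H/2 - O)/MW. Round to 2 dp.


OB = -1600 * (2C + H/2 - O) / MW
Inner = 2*4 + 4/2 - 3 = 7.00
OB = -1600 * 7.00 / 100 = -112.00%


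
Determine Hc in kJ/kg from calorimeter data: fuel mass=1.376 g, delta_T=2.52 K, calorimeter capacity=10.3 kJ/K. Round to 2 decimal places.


Hc = C_cal * delta_T / m_fuel
Q_released = 10.3 * 2.52 = 25.9560 kJ
m_fuel = 1.376 g = 1.376/1000 kg = 0.001376 kg
Hc = 25.9560 / 0.001376 = 18863.37 kJ/kg


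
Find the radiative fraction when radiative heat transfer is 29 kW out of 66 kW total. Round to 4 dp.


f_rad = Q_rad / Q_total
f_rad = 29 / 66 = 0.4394


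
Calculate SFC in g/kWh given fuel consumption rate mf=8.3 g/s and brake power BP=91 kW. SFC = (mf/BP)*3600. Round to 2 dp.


SFC = (mf / BP) * 3600
Rate = 8.3 / 91 = 0.091209 g/(s*kW)
SFC = 0.091209 * 3600 = 328.35 g/kWh


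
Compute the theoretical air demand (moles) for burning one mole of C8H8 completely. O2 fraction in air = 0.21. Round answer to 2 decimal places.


Balanced combustion: C8H8 + 10 O2 -> 8 CO2 + 4 H2O
O2 needed = C + H/4 = 8 + 8/4 = 10.00 moles
Air moles = O2 / 0.21 = 10.00 / 0.21 = 47.62 moles air


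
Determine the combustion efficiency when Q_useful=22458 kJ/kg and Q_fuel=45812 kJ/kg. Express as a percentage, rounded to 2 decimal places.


Efficiency = (Q_useful / Q_fuel) * 100
Efficiency = (22458 / 45812) * 100
Efficiency = 0.4902 * 100 = 49.02%


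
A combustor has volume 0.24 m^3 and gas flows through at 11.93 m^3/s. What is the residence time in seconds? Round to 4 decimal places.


tau = V / Q_flow
tau = 0.24 / 11.93 = 0.0201 s


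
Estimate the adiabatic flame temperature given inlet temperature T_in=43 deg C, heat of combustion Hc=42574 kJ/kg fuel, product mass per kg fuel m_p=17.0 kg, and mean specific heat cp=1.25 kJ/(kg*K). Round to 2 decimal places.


T_ad = T_in + Hc / (m_p * cp)
Denominator = 17.0 * 1.25 = 21.2500
Temperature rise = 42574 / 21.2500 = 2003.48 K
T_ad = 43 + 2003.48 = 2046.48 deg C


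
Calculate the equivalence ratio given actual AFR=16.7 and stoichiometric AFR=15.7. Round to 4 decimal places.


phi = AFR_stoich / AFR_actual
phi = 15.7 / 16.7 = 0.9401


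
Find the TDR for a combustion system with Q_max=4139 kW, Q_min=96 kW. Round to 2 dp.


TDR = Q_max / Q_min
TDR = 4139 / 96 = 43.11


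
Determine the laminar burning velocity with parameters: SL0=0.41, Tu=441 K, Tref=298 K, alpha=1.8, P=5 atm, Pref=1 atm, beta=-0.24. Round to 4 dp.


SL = SL0 * (Tu/Tref)^alpha * (P/Pref)^beta
T ratio = 441/298 = 1.47986577
(T ratio)^alpha = 1.47986577^1.8 = 2.024884
(P/Pref)^beta = 5^(-0.24) = 0.679590
SL = 0.41 * 2.024884 * 0.679590 = 0.5642 m/s


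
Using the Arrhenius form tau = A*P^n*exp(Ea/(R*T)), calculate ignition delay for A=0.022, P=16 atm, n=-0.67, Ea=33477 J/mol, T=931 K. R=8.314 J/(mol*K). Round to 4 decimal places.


tau = A * P^n * exp(Ea/(R*T))
P^n = 16^(-0.67) = 0.15604132
Ea/(R*T) = 33477/(8.314*931) = 4.325007
exp(Ea/(R*T)) = 75.566054
tau = 0.022 * 0.15604132 * 75.566054 = 0.2594 ms


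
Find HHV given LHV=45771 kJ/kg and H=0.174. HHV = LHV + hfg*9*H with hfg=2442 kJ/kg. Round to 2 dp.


HHV = LHV + hfg * 9 * H
Water addition = 2442 * 9 * 0.174 = 3824.172 kJ/kg
HHV = 45771 + 3824.172 = 49595.17 kJ/kg


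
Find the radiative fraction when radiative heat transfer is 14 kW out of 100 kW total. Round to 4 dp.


f_rad = Q_rad / Q_total
f_rad = 14 / 100 = 0.1400


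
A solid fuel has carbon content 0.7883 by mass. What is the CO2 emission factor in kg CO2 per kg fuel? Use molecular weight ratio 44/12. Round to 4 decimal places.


EF = C_frac * (M_CO2 / M_C)
EF = 0.7883 * (44/12)
EF = 0.7883 * 3.666667 = 2.8904 kg_CO2/kg_fuel


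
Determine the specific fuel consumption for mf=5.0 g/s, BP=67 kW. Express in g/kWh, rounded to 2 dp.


SFC = (mf / BP) * 3600
Rate = 5.0 / 67 = 0.074627 g/(s*kW)
SFC = 0.074627 * 3600 = 268.66 g/kWh


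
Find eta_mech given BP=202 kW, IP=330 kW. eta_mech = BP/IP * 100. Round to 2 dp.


eta_mech = (BP / IP) * 100
Ratio = 202 / 330 = 0.6121
eta_mech = 0.6121 * 100 = 61.21%


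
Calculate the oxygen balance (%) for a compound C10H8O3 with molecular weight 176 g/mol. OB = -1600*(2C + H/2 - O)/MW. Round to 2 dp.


OB = -1600 * (2C + H/2 - O) / MW
Inner = 2*10 + 8/2 - 3 = 21.00
OB = -1600 * 21.00 / 176 = -190.91%


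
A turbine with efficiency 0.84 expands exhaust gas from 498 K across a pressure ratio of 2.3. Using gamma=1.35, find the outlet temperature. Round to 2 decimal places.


T_out = T_in * (1 - eta * (1 - PR^(-(gamma-1)/gamma)))
Exponent = -(1.35-1)/1.35 = -0.25925926
PR^exp = 2.3^(-0.25925926) = 0.80578413
Factor = 1 - 0.84*(1 - 0.80578413) = 0.83685867
T_out = 498 * 0.83685867 = 416.76 K


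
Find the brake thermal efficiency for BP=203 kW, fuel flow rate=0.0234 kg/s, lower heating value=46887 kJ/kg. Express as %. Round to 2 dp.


eta_BTE = (BP / (mf * LHV)) * 100
Denominator = 0.0234 * 46887 = 1097.1558 kW
eta_BTE = (203 / 1097.1558) * 100 = 18.50%


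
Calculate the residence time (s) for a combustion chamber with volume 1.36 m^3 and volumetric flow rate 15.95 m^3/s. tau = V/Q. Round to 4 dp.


tau = V / Q_flow
tau = 1.36 / 15.95 = 0.0853 s


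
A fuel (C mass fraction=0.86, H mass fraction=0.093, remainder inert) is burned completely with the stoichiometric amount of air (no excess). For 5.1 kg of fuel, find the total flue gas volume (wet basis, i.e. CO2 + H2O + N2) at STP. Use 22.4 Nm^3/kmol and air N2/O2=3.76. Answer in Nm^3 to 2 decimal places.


Per kg fuel: CO2 = (C/12 kmol)*22.4 = (0.86/12)*22.4 = 1.60533 Nm^3
Per kg fuel: H2O = (H/2 kmol)*22.4 = (0.093/2)*22.4 = 1.04160 Nm^3
O2 needed per kg fuel = C/12 + H/4 = 0.86/12 + 0.093/4 = 0.09491667 kmol
Per kg fuel: N2 = O2*3.76*22.4 = 0.09491667*3.76*22.4 = 7.99426 Nm^3
Total per kg = 1.60533 + 1.04160 + 7.99426 = 10.64119 Nm^3
Total = 10.64119 * 5.1 = 54.27 Nm^3


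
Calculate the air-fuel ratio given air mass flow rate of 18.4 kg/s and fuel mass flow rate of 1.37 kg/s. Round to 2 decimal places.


AFR = m_air / m_fuel
AFR = 18.4 / 1.37 = 13.43


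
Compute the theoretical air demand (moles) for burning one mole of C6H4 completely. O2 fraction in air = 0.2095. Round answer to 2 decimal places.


Balanced combustion: C6H4 + 7 O2 -> 6 CO2 + 2 H2O
O2 needed = C + H/4 = 6 + 4/4 = 7.00 moles
Air moles = O2 / 0.2095 = 7.00 / 0.2095 = 33.41 moles air
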